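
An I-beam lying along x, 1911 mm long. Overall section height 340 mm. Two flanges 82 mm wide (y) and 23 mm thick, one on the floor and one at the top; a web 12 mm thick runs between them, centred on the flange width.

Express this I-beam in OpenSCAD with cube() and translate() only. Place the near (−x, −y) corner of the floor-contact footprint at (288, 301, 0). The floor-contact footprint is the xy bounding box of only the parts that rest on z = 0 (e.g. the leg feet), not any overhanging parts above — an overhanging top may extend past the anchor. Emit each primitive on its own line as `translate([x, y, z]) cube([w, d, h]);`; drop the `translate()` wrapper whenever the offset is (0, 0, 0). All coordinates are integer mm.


translate([288, 301, 0]) cube([1911, 82, 23]);
translate([288, 336, 23]) cube([1911, 12, 294]);
translate([288, 301, 317]) cube([1911, 82, 23]);


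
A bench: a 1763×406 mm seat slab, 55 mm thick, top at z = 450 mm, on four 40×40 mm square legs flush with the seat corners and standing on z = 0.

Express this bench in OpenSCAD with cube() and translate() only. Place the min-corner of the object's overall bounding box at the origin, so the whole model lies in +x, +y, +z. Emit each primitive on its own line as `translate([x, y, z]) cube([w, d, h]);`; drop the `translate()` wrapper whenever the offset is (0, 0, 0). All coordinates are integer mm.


// leg_h = 450 − 55 = 395
translate([0, 0, 395]) cube([1763, 406, 55]);
cube([40, 40, 395]);
translate([0, 366, 0]) cube([40, 40, 395]);
translate([1723, 0, 0]) cube([40, 40, 395]);
translate([1723, 366, 0]) cube([40, 40, 395]);


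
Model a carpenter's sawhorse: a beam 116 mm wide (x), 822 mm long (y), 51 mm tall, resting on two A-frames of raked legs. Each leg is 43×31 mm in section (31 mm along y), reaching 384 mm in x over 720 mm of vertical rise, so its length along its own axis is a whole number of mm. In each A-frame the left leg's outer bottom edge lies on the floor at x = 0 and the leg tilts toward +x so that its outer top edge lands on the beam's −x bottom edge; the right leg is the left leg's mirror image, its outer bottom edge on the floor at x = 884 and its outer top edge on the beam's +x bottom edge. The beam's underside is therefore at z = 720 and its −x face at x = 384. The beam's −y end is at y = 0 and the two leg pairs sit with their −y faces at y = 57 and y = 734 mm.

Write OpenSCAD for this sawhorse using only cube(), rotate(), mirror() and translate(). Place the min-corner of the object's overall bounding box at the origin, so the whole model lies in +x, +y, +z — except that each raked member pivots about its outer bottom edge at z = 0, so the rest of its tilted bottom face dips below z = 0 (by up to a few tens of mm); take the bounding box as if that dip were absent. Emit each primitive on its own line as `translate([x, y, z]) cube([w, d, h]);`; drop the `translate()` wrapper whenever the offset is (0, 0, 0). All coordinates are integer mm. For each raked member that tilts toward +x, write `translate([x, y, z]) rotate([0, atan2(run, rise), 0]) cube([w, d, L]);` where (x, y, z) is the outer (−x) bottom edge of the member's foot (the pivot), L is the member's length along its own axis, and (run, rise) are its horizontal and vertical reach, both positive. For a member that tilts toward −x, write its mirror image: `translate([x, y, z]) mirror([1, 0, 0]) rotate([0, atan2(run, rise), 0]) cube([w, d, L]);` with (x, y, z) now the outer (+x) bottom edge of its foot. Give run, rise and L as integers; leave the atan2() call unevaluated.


// leg length = √(384² + 720²) = 816
// right-leg outer foot x = 2·384 + 116 = 884
// beam min-corner = (384, 0, 720)
translate([384, 0, 720]) cube([116, 822, 51]);
translate([0, 57, 0]) rotate([0, atan2(384, 720), 0]) cube([43, 31, 816]);
translate([884, 57, 0]) mirror([1, 0, 0]) rotate([0, atan2(384, 720), 0]) cube([43, 31, 816]);
translate([0, 734, 0]) rotate([0, atan2(384, 720), 0]) cube([43, 31, 816]);
translate([884, 734, 0]) mirror([1, 0, 0]) rotate([0, atan2(384, 720), 0]) cube([43, 31, 816]);


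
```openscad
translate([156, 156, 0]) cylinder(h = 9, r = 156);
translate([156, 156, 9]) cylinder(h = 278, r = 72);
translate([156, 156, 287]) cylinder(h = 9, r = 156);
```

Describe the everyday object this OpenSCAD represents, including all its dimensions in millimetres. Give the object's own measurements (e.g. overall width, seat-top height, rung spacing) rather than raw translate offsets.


A spool: two coaxial disc flanges of radius 156 mm and thickness 9 mm, joined by a core cylinder of radius 72 mm and height 278 mm. The lower flange rests on z = 0 and the three cylinders share a vertical axis.


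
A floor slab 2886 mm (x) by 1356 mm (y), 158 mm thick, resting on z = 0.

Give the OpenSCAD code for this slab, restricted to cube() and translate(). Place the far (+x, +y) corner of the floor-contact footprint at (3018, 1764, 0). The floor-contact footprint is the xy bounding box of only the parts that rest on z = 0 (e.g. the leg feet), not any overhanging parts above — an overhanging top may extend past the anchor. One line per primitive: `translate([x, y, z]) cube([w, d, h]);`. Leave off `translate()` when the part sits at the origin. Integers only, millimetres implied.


translate([132, 408, 0]) cube([2886, 1356, 158]);


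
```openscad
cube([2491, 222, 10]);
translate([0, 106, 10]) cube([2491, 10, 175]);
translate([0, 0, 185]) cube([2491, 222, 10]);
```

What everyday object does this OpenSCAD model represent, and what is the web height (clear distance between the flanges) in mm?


An I-beam. The web height is 175 mm.

Two wide flanges with a thin centred web — an I-beam. Overall 195 mm minus two 10 mm flanges gives a web of 195 − 2·10 = 175 mm.


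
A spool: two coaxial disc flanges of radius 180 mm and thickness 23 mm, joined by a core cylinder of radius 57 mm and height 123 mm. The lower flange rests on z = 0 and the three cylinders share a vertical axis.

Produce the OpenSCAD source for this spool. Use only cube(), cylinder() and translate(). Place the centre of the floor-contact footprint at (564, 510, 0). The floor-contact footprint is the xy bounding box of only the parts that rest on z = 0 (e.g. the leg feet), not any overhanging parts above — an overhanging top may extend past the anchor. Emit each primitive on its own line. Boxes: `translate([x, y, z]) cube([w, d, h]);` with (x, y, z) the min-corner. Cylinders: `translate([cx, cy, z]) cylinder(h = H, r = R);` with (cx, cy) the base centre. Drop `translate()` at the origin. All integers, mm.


translate([564, 510, 0]) cylinder(h = 23, r = 180);
translate([564, 510, 23]) cylinder(h = 123, r = 57);
translate([564, 510, 146]) cylinder(h = 23, r = 180);


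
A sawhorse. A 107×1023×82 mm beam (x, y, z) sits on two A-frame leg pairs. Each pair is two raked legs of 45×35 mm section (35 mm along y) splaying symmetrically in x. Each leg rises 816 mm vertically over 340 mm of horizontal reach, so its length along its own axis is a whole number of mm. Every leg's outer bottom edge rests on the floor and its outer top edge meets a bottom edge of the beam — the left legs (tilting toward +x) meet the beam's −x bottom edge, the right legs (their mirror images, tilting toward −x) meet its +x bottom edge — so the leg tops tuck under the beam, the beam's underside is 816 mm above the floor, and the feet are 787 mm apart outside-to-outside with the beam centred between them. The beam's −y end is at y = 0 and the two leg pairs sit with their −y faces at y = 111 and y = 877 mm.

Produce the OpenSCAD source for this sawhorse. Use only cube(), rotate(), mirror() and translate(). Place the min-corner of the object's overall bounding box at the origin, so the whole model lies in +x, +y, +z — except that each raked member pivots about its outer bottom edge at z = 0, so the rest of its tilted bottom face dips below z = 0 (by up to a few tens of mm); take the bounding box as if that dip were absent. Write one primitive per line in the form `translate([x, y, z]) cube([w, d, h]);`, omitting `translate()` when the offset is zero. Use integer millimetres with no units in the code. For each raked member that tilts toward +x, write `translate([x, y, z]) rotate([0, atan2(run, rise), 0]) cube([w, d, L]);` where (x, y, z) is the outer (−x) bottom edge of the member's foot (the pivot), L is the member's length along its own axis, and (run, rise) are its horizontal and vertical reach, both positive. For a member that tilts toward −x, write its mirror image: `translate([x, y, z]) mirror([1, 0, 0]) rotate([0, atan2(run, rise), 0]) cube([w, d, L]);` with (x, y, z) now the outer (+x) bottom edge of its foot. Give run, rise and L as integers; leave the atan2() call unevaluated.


translate([340, 0, 816]) cube([107, 1023, 82]);
translate([0, 111, 0]) rotate([0, atan2(340, 816), 0]) cube([45, 35, 884]);
translate([787, 111, 0]) mirror([1, 0, 0]) rotate([0, atan2(340, 816), 0]) cube([45, 35, 884]);
translate([0, 877, 0]) rotate([0, atan2(340, 816), 0]) cube([45, 35, 884]);
translate([787, 877, 0]) mirror([1, 0, 0]) rotate([0, atan2(340, 816), 0]) cube([45, 35, 884]);


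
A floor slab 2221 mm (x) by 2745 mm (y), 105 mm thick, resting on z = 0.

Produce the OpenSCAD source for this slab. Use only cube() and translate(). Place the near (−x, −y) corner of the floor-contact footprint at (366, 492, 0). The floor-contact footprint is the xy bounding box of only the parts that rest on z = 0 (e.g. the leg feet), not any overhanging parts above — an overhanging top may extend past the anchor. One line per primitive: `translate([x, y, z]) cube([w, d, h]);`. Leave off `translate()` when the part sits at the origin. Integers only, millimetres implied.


translate([366, 492, 0]) cube([2221, 2745, 105]);


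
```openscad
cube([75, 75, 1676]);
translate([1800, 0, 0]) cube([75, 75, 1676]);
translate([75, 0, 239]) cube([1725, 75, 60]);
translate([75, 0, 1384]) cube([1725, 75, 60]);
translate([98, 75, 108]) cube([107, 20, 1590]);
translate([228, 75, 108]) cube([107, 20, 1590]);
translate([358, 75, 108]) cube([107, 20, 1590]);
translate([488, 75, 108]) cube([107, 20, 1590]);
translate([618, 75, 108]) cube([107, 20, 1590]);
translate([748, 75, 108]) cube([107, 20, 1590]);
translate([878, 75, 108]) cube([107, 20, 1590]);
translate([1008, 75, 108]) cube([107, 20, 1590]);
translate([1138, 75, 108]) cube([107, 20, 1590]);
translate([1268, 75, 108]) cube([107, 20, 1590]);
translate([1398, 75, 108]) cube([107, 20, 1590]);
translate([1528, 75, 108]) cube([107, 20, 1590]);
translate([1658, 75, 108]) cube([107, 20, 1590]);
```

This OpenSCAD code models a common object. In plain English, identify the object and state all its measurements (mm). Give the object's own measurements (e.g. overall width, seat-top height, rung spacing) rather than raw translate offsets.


A fence section. Two 75×75 mm posts, 1676 mm tall, stand on the floor with a clear span of 1725 mm between their inner faces. Two horizontal rails of 75×60 mm section span the gap between the posts with their undersides at z = 239 mm and z = 1384 mm, flush with the posts' −y face. 13 pickets, each 107 mm wide, 20 mm thick and 1590 mm tall, are fixed to the +y face of the rails with their bottoms at z = 108 mm, spaced across the span with a 23 mm gap after the −x post and between neighbouring pickets, with 35 mm left before the +x post.


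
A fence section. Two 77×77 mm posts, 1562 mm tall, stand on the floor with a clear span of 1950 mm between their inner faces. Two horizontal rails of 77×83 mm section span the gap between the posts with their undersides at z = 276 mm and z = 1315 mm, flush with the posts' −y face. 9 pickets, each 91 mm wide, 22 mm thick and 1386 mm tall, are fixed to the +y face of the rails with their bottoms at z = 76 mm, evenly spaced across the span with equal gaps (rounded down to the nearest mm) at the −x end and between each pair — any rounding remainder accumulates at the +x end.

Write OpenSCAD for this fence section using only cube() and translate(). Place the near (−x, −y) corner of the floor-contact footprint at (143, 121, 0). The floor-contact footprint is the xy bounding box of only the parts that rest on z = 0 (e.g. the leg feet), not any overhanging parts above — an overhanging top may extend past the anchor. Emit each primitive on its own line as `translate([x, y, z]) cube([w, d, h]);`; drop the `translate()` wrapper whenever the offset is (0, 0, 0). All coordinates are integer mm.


translate([143, 121, 0]) cube([77, 77, 1562]);
translate([2170, 121, 0]) cube([77, 77, 1562]);
translate([220, 121, 276]) cube([1950, 77, 83]);
translate([220, 121, 1315]) cube([1950, 77, 83]);
translate([333, 198, 76]) cube([91, 22, 1386]);
translate([537, 198, 76]) cube([91, 22, 1386]);
translate([741, 198, 76]) cube([91, 22, 1386]);
translate([945, 198, 76]) cube([91, 22, 1386]);
translate([1149, 198, 76]) cube([91, 22, 1386]);
translate([1353, 198, 76]) cube([91, 22, 1386]);
translate([1557, 198, 76]) cube([91, 22, 1386]);
translate([1761, 198, 76]) cube([91, 22, 1386]);
translate([1965, 198, 76]) cube([91, 22, 1386]);


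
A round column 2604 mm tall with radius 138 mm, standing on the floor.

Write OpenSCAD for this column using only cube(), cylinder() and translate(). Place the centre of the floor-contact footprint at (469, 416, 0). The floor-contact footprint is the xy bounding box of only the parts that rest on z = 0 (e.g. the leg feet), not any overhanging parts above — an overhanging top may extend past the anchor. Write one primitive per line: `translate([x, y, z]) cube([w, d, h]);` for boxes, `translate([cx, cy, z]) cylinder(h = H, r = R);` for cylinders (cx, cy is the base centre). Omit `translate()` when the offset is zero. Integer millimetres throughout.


translate([469, 416, 0]) cylinder(h = 2604, r = 138);


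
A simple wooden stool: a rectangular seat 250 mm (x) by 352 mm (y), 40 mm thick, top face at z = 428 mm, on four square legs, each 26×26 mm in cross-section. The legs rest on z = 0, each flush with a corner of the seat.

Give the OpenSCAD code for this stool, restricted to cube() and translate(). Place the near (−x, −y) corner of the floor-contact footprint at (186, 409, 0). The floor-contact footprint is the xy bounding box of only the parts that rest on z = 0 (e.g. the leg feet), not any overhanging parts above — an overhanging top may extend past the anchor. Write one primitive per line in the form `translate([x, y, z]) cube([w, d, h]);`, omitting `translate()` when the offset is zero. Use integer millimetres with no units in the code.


// leg_h = 428 - 40 = 388
translate([186, 409, 388]) cube([250, 352, 40]);
translate([186, 409, 0]) cube([26, 26, 388]);
translate([410, 409, 0]) cube([26, 26, 388]);
translate([186, 735, 0]) cube([26, 26, 388]);
translate([410, 735, 0]) cube([26, 26, 388]);


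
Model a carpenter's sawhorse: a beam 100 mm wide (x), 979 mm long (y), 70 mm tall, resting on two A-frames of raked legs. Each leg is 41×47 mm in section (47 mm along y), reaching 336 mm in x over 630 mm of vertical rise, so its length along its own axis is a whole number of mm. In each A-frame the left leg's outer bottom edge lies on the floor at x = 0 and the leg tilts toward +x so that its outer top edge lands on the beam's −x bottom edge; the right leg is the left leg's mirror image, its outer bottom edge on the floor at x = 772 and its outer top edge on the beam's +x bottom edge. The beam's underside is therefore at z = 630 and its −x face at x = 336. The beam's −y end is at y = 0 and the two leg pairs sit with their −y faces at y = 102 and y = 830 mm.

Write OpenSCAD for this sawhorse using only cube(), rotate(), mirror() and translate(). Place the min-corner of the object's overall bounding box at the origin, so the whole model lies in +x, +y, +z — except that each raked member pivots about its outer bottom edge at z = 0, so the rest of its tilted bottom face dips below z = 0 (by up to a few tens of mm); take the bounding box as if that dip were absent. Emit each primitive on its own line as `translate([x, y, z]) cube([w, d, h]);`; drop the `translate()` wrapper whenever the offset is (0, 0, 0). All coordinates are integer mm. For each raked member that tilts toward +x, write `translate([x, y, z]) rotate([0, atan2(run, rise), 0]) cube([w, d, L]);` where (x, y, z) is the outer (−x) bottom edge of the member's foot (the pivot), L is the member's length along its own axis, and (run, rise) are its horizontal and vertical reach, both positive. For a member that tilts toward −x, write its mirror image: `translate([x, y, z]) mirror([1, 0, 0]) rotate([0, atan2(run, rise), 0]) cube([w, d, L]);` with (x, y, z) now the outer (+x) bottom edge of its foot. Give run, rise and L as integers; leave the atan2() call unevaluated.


// leg length = √(336² + 630²) = 714
// right-leg outer foot x = 2·336 + 100 = 772
// beam min-corner = (336, 0, 630)
translate([336, 0, 630]) cube([100, 979, 70]);
translate([0, 102, 0]) rotate([0, atan2(336, 630), 0]) cube([41, 47, 714]);
translate([772, 102, 0]) mirror([1, 0, 0]) rotate([0, atan2(336, 630), 0]) cube([41, 47, 714]);
translate([0, 830, 0]) rotate([0, atan2(336, 630), 0]) cube([41, 47, 714]);
translate([772, 830, 0]) mirror([1, 0, 0]) rotate([0, atan2(336, 630), 0]) cube([41, 47, 714]);


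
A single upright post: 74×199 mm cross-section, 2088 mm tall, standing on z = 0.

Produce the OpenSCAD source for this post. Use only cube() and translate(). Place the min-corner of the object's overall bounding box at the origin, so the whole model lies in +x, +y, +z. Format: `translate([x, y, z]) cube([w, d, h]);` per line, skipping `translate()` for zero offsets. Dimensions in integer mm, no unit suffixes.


cube([74, 199, 2088]);


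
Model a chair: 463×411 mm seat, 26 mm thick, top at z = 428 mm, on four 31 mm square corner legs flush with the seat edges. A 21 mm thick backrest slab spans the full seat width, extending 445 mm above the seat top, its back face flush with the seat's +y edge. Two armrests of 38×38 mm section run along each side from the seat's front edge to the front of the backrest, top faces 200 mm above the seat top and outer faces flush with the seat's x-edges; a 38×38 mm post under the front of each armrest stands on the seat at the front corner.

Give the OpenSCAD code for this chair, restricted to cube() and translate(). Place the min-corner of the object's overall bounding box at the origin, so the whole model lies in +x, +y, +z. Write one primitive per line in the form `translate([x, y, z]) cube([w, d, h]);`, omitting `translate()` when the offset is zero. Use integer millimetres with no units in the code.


translate([0, 0, 402]) cube([463, 411, 26]);
cube([31, 31, 402]);
translate([432, 0, 0]) cube([31, 31, 402]);
translate([0, 380, 0]) cube([31, 31, 402]);
translate([432, 380, 0]) cube([31, 31, 402]);
translate([0, 390, 428]) cube([463, 21, 445]);
translate([0, 0, 590]) cube([38, 390, 38]);
translate([425, 0, 590]) cube([38, 390, 38]);
translate([0, 0, 428]) cube([38, 38, 162]);
translate([425, 0, 428]) cube([38, 38, 162]);


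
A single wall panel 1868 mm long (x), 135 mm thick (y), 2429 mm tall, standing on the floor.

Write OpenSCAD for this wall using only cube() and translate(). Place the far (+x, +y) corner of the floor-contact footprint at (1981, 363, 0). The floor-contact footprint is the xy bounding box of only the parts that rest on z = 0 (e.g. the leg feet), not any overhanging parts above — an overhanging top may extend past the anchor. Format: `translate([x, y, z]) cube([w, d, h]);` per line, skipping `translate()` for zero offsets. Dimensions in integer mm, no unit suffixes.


translate([113, 228, 0]) cube([1868, 135, 2429]);


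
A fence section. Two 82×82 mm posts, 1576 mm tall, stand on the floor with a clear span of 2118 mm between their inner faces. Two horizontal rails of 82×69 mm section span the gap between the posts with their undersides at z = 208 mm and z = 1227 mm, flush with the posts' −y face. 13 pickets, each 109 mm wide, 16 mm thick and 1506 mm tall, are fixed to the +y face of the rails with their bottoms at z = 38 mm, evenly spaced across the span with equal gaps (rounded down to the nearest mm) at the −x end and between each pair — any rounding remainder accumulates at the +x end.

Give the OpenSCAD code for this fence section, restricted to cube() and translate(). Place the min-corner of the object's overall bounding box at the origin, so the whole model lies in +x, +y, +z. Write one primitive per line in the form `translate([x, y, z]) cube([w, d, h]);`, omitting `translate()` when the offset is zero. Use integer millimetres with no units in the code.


cube([82, 82, 1576]);
translate([2200, 0, 0]) cube([82, 82, 1576]);
translate([82, 0, 208]) cube([2118, 82, 69]);
translate([82, 0, 1227]) cube([2118, 82, 69]);
translate([132, 82, 38]) cube([109, 16, 1506]);
translate([291, 82, 38]) cube([109, 16, 1506]);
translate([450, 82, 38]) cube([109, 16, 1506]);
translate([609, 82, 38]) cube([109, 16, 1506]);
translate([768, 82, 38]) cube([109, 16, 1506]);
translate([927, 82, 38]) cube([109, 16, 1506]);
translate([1086, 82, 38]) cube([109, 16, 1506]);
translate([1245, 82, 38]) cube([109, 16, 1506]);
translate([1404, 82, 38]) cube([109, 16, 1506]);
translate([1563, 82, 38]) cube([109, 16, 1506]);
translate([1722, 82, 38]) cube([109, 16, 1506]);
translate([1881, 82, 38]) cube([109, 16, 1506]);
translate([2040, 82, 38]) cube([109, 16, 1506]);


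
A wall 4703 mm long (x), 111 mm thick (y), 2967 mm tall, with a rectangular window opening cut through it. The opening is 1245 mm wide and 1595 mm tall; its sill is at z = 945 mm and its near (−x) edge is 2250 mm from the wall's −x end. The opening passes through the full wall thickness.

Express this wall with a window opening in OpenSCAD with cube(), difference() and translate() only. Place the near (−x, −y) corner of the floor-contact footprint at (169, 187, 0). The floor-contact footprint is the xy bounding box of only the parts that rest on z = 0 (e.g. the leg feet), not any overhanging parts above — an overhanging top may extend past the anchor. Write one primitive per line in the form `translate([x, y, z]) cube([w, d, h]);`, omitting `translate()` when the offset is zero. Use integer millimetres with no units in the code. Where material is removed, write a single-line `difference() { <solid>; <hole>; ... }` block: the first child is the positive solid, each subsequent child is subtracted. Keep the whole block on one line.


difference() { translate([169, 187, 0]) cube([4703, 111, 2967]); translate([2419, 187, 945]) cube([1245, 111, 1595]); }


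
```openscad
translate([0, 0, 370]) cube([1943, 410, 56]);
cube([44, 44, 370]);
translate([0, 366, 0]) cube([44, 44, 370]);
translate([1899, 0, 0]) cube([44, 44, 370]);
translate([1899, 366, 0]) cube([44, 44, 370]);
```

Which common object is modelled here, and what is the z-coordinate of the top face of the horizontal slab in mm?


A bench. The seat-top height is 426 mm.

A long slab on four corner posts — a bench. The slab sits at z = 370 with thickness 56, so the top is 370 + 56 = 426 mm.


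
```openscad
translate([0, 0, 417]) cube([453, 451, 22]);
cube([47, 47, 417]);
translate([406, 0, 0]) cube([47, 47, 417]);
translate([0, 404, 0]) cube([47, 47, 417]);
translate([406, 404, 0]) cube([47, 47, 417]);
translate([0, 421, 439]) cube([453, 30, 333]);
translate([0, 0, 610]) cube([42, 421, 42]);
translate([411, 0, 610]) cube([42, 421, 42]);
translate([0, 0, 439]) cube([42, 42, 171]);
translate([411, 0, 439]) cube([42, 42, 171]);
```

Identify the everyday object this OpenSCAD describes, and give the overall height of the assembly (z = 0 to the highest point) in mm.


A chair. The overall height is 772 mm.

A slab on four corner posts with a tall panel at the back — a chair. The seat slab sits at z = 417 with thickness 22, and the 333 mm backrest starts at the seat top, so the overall height is 417 + 22 + 333 = 772 mm.


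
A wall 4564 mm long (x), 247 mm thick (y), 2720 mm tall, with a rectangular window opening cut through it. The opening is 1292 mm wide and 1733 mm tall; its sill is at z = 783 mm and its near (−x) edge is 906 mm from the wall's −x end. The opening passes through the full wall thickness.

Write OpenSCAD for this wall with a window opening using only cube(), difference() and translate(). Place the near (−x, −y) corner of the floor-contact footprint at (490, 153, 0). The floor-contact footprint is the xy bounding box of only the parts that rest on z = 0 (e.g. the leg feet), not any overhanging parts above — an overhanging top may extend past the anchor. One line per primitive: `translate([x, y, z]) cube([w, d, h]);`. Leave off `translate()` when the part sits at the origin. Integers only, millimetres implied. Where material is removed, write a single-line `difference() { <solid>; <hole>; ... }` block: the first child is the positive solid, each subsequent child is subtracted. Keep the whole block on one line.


difference() { translate([490, 153, 0]) cube([4564, 247, 2720]); translate([1396, 153, 783]) cube([1292, 247, 1733]); }


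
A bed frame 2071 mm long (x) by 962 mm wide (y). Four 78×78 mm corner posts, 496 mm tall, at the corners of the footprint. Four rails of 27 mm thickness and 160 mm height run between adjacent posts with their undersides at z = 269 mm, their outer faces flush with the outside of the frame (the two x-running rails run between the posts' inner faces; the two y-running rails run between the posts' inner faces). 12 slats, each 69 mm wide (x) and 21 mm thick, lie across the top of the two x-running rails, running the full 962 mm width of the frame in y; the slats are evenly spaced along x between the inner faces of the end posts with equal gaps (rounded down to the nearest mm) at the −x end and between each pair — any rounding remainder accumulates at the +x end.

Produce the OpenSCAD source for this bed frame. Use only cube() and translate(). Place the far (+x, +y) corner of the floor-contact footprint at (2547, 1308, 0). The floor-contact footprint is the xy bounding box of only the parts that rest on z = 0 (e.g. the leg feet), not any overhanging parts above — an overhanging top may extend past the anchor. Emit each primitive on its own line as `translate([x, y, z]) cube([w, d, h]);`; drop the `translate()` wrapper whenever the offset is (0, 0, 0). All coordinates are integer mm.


translate([476, 346, 0]) cube([78, 78, 496]);
translate([476, 1230, 0]) cube([78, 78, 496]);
translate([2469, 346, 0]) cube([78, 78, 496]);
translate([2469, 1230, 0]) cube([78, 78, 496]);
translate([554, 346, 269]) cube([1915, 27, 160]);
translate([554, 1281, 269]) cube([1915, 27, 160]);
translate([476, 424, 269]) cube([27, 806, 160]);
translate([2520, 424, 269]) cube([27, 806, 160]);
translate([637, 346, 429]) cube([69, 962, 21]);
translate([789, 346, 429]) cube([69, 962, 21]);
translate([941, 346, 429]) cube([69, 962, 21]);
translate([1093, 346, 429]) cube([69, 962, 21]);
translate([1245, 346, 429]) cube([69, 962, 21]);
translate([1397, 346, 429]) cube([69, 962, 21]);
translate([1549, 346, 429]) cube([69, 962, 21]);
translate([1701, 346, 429]) cube([69, 962, 21]);
translate([1853, 346, 429]) cube([69, 962, 21]);
translate([2005, 346, 429]) cube([69, 962, 21]);
translate([2157, 346, 429]) cube([69, 962, 21]);
translate([2309, 346, 429]) cube([69, 962, 21]);


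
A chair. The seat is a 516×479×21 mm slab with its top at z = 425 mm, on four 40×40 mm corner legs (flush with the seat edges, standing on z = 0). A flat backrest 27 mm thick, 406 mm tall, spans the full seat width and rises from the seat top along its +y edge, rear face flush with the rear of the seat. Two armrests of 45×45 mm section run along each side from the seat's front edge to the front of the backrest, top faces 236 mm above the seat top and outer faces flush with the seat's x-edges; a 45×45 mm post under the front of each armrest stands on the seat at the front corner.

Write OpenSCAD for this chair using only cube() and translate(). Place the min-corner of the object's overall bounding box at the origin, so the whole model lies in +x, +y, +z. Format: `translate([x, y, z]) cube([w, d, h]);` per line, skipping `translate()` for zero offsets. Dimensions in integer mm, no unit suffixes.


// leg_h = 425 - 21 = 404
// arm post h = 236 - 45 = 191
translate([0, 0, 404]) cube([516, 479, 21]);
cube([40, 40, 404]);
translate([476, 0, 0]) cube([40, 40, 404]);
translate([0, 439, 0]) cube([40, 40, 404]);
translate([476, 439, 0]) cube([40, 40, 404]);
translate([0, 452, 425]) cube([516, 27, 406]);
translate([0, 0, 616]) cube([45, 452, 45]);
translate([471, 0, 616]) cube([45, 452, 45]);
translate([0, 0, 425]) cube([45, 45, 191]);
translate([471, 0, 425]) cube([45, 45, 191]);


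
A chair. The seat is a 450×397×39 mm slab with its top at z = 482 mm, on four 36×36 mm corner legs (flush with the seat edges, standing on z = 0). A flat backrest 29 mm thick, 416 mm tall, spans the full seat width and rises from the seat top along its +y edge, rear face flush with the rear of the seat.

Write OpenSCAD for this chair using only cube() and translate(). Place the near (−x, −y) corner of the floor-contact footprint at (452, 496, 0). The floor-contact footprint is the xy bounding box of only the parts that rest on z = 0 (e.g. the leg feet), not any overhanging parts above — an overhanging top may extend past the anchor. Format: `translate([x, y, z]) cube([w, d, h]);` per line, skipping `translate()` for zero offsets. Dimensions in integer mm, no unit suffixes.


translate([452, 496, 443]) cube([450, 397, 39]);
translate([452, 496, 0]) cube([36, 36, 443]);
translate([866, 496, 0]) cube([36, 36, 443]);
translate([452, 857, 0]) cube([36, 36, 443]);
translate([866, 857, 0]) cube([36, 36, 443]);
translate([452, 864, 482]) cube([450, 29, 416]);


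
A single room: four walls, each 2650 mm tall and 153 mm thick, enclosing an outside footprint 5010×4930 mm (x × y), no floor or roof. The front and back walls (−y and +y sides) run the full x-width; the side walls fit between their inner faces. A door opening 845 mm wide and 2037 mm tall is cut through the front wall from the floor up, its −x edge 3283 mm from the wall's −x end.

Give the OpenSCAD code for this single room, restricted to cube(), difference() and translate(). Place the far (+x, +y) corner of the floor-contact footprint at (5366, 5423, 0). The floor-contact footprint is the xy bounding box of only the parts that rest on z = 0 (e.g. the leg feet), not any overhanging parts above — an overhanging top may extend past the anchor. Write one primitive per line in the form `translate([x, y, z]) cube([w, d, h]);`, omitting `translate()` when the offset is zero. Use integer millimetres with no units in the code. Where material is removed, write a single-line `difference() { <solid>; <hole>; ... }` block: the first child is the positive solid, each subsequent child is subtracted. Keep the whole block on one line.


difference() { translate([356, 493, 0]) cube([5010, 153, 2650]); translate([3639, 493, 0]) cube([845, 153, 2037]); }
translate([356, 5270, 0]) cube([5010, 153, 2650]);
translate([356, 646, 0]) cube([153, 4624, 2650]);
translate([5213, 646, 0]) cube([153, 4624, 2650]);


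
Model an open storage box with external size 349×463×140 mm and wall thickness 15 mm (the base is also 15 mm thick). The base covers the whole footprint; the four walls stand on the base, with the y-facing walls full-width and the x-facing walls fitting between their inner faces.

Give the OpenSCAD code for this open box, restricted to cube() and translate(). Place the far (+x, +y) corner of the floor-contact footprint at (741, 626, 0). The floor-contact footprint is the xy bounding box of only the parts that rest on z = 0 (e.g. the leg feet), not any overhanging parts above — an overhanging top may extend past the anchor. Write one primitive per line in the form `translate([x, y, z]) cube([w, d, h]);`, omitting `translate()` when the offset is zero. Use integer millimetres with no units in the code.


translate([392, 163, 0]) cube([349, 463, 15]);
translate([392, 163, 15]) cube([349, 15, 125]);
translate([392, 611, 15]) cube([349, 15, 125]);
translate([392, 178, 15]) cube([15, 433, 125]);
translate([726, 178, 15]) cube([15, 433, 125]);


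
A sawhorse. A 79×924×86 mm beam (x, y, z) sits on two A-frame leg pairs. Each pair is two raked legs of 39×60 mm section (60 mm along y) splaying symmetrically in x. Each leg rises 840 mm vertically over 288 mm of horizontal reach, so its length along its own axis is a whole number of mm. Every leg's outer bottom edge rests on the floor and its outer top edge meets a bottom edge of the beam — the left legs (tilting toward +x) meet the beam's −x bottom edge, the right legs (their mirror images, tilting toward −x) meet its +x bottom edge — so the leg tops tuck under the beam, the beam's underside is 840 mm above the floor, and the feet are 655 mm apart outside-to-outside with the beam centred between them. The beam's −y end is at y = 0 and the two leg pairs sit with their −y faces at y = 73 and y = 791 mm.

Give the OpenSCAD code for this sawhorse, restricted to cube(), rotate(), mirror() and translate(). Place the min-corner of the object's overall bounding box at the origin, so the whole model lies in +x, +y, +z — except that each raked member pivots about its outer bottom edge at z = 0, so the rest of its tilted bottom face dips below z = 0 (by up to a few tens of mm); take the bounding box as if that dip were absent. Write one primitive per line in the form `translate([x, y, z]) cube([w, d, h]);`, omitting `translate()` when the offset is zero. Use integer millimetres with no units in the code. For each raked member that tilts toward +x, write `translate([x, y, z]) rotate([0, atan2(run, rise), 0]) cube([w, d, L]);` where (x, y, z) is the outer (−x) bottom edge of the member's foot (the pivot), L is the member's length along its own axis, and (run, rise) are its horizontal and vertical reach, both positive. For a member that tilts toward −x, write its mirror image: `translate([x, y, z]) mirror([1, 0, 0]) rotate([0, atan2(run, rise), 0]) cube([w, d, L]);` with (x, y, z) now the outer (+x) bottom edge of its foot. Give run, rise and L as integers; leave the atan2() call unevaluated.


translate([288, 0, 840]) cube([79, 924, 86]);
translate([0, 73, 0]) rotate([0, atan2(288, 840), 0]) cube([39, 60, 888]);
translate([655, 73, 0]) mirror([1, 0, 0]) rotate([0, atan2(288, 840), 0]) cube([39, 60, 888]);
translate([0, 791, 0]) rotate([0, atan2(288, 840), 0]) cube([39, 60, 888]);
translate([655, 791, 0]) mirror([1, 0, 0]) rotate([0, atan2(288, 840), 0]) cube([39, 60, 888]);


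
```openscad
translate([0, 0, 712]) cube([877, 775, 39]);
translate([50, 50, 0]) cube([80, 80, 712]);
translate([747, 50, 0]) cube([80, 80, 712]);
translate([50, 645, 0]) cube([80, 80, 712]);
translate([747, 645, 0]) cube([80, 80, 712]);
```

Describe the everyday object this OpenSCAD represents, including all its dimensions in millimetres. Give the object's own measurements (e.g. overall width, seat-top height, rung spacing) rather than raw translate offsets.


A rectangular dining table. The top is 877×775×39 mm with its upper surface at z = 751 mm. It stands on four 80×80 mm square legs, each inset 50 mm from the nearest pair of top edges, running from the floor to the underside of the top.


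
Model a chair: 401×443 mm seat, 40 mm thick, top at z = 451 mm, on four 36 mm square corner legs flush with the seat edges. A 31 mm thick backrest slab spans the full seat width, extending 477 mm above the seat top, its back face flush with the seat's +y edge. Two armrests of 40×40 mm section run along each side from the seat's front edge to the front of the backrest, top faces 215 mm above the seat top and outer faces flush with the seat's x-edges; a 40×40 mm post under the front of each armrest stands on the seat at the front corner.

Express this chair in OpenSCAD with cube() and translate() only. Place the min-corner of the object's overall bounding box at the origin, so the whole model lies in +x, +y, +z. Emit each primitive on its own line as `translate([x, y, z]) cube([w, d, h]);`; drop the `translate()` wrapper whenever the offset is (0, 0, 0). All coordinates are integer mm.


// leg_h = 451 - 40 = 411
// arm post h = 215 - 40 = 175
translate([0, 0, 411]) cube([401, 443, 40]);
cube([36, 36, 411]);
translate([365, 0, 0]) cube([36, 36, 411]);
translate([0, 407, 0]) cube([36, 36, 411]);
translate([365, 407, 0]) cube([36, 36, 411]);
translate([0, 412, 451]) cube([401, 31, 477]);
translate([0, 0, 626]) cube([40, 412, 40]);
translate([361, 0, 626]) cube([40, 412, 40]);
translate([0, 0, 451]) cube([40, 40, 175]);
translate([361, 0, 451]) cube([40, 40, 175]);


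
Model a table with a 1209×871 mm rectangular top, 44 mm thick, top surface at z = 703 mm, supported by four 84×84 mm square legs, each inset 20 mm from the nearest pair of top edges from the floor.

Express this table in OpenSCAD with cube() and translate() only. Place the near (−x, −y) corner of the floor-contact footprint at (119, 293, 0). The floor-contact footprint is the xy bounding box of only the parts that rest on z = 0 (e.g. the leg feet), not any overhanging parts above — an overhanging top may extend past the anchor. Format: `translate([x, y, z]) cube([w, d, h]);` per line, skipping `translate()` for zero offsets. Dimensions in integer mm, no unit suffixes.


translate([99, 273, 659]) cube([1209, 871, 44]);
translate([119, 293, 0]) cube([84, 84, 659]);
translate([1204, 293, 0]) cube([84, 84, 659]);
translate([119, 1040, 0]) cube([84, 84, 659]);
translate([1204, 1040, 0]) cube([84, 84, 659]);


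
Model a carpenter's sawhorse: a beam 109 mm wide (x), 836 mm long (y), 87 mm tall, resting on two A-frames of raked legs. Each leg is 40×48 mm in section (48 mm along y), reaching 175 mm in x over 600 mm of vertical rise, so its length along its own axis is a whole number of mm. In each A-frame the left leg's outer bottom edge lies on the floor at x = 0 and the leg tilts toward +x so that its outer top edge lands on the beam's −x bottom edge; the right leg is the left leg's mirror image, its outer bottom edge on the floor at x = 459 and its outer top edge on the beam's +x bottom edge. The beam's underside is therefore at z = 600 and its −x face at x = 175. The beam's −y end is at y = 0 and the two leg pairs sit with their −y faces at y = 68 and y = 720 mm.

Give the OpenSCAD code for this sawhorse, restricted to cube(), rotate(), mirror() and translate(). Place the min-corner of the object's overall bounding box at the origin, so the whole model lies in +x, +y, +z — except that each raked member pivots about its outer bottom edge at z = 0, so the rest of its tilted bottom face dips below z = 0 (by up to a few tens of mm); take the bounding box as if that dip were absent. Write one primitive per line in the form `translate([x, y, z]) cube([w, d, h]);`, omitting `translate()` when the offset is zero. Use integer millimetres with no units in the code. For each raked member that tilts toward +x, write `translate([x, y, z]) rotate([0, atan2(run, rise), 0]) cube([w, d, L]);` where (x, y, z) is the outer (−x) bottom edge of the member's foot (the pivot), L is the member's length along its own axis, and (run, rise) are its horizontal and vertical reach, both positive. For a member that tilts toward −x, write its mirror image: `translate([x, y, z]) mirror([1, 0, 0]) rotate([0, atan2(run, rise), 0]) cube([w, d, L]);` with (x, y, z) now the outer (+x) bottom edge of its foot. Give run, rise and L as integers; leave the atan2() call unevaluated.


// leg length = √(175² + 600²) = 625
// right-leg outer foot x = 2·175 + 109 = 459
// beam min-corner = (175, 0, 600)
translate([175, 0, 600]) cube([109, 836, 87]);
translate([0, 68, 0]) rotate([0, atan2(175, 600), 0]) cube([40, 48, 625]);
translate([459, 68, 0]) mirror([1, 0, 0]) rotate([0, atan2(175, 600), 0]) cube([40, 48, 625]);
translate([0, 720, 0]) rotate([0, atan2(175, 600), 0]) cube([40, 48, 625]);
translate([459, 720, 0]) mirror([1, 0, 0]) rotate([0, atan2(175, 600), 0]) cube([40, 48, 625]);
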